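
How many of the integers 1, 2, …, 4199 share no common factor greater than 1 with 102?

1317

Prime factors of 102: 2, 3, 17. Count integers ≤ 4199 divisible by none of them.
By inclusion–exclusion: 4199 − ⌊4199/2⌋ − ⌊4199/3⌋ − ⌊4199/17⌋ + ⌊4199/6⌋ + ⌊4199/34⌋ + ⌊4199/51⌋ − ⌊4199/102⌋ = 1317.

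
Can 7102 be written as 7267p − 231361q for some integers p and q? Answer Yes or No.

gcd(7267, 231361): 231361 = 31·7267 + 6084; 7267 = 1·6084 + 1183; 6084 = 5·1183 + 169; 1183 = 7·169 + 0 → 169
169 does not divide 7102, so a solution does not exist.

No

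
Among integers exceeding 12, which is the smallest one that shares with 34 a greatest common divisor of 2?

Multiples of 2 above 12: 2·7, 2·8, … . Need the cofactor coprime to 34/2 = 17.
Checking s = 7, 8, … the first with gcd(s, 17) = 1 is s = 7, giving 14.

14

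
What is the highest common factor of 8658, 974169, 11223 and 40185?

8658 = 2 · 3² · 13 · 37; 974169 = 3² · 7² · 47²; 11223 = 3² · 29 · 43; 40185 = 3² · 5 · 19 · 47
gcd takes min exponent of each prime: 3² = 9

9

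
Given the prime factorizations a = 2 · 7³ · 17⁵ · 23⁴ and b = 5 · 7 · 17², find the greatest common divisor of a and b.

2023

min exponent per shared prime: 7 · 17² = 2023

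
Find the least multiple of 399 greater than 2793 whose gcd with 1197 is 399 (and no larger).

Multiples of 399 above 2793: 399·8, 399·9, … . Need the cofactor coprime to 1197/399 = 3.
Checking s = 8, 9, … the first with gcd(s, 3) = 1 is s = 8, giving 3192.

3192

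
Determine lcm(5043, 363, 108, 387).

944594244

5043 = 3 · 41²; 363 = 3 · 11²; 108 = 2² · 3³; 387 = 3² · 43
lcm takes max exponent of each prime: 2² · 3³ · 11² · 41² · 43 = 944594244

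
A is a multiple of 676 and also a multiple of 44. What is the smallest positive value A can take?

7436

676 = 2² · 13²; 44 = 2² · 11
max exponents: 2² · 11 · 13² = 7436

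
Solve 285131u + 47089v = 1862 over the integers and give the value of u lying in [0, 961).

Euclid: 285131 = 6·47089 + 2597; 47089 = 18·2597 + 343; 2597 = 7·343 + 196; 343 = 1·196 + 147; 196 = 1·147 + 49; 147 = 3·49 + 0 → gcd = 49; 1862 = 49·38.
Back-substitution yields 285131·(272) + 47089·(-1647) = 49, so one solution is u = 272·38 = 10336, v = -1647·38 = -62586.
Solutions in u differ by 47089/49 = 961; the one in [0, 961) is 10336 mod 961 = 726.

726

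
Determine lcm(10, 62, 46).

7130

10 = 2 · 5; 62 = 2 · 31; 46 = 2 · 23
lcm takes max exponent of each prime: 2 · 5 · 23 · 31 = 7130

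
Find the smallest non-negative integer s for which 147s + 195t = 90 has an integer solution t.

gcd(147, 195) = 3 (Euclid: 195 = 1·147 + 48; 147 = 3·48 + 3; 48 = 16·3 + 0), and 3 | 90.
Extended Euclid: 147·(4) + 195·(-3) = 3. Scale by 30: s₀ = 120.
General solution s = s₀ + 65k; reducing mod 65 gives s = 55 (and t = -41).

55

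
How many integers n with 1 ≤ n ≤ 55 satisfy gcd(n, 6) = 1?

Prime factors of 6: 2, 3. Count integers ≤ 55 divisible by none of them.
By inclusion–exclusion: 55 − ⌊55/2⌋ − ⌊55/3⌋ + ⌊55/6⌋ = 19.

19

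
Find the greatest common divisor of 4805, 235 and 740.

5

4805 = 5 · 31²; 235 = 5 · 47; 740 = 2² · 5 · 37
gcd takes min exponent of each prime: 5 = 5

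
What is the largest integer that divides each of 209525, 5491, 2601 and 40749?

289

209525 = 5² · 17² · 29; 5491 = 17² · 19; 2601 = 3² · 17²; 40749 = 3 · 17² · 47
gcd takes min exponent of each prime: 17² = 289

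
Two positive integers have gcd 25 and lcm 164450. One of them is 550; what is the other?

m·n = gcd·lcm = 25·164450 = 4111250, so n = 4111250/550 = 7475.

7475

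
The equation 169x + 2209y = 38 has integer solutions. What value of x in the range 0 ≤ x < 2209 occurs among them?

Reduce mod 2209: 169x ≡ 38 (mod 2209). With g = gcd(169, 2209) = 1 dividing 38, divide through: 169x ≡ 38 (mod 2209).
Since gcd(169, 2209) = 1, x ≡ 38·(169)⁻¹ ≡ 327 (mod 2209). Smallest non-negative: 327.

327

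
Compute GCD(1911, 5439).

147

1911 = 3 · 7² · 13
5439 = 3 · 7² · 37
Common: 3 · 7² = 147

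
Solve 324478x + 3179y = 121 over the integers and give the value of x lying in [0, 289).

15

Euclid: 324478 = 102·3179 + 220; 3179 = 14·220 + 99; 220 = 2·99 + 22; 99 = 4·22 + 11; 22 = 2·11 + 0 → gcd = 11; 121 = 11·11.
Back-substitution yields 324478·(-130) + 3179·(13269) = 11, so one solution is x = -130·11 = -1430, y = 13269·11 = 145959.
Solutions in x differ by 3179/11 = 289; the one in [0, 289) is -1430 mod 289 = 15.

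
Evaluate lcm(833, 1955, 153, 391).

862155

833 = 7² · 17; 1955 = 5 · 17 · 23; 153 = 3² · 17; 391 = 17 · 23
lcm takes max exponent of each prime: 3² · 5 · 7² · 17 · 23 = 862155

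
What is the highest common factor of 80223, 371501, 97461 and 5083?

221

80223 = 3 · 11² · 13 · 17; 371501 = 13 · 17 · 41²; 97461 = 3² · 7² · 13 · 17; 5083 = 13 · 17 · 23
gcd takes min exponent of each prime: 13 · 17 = 221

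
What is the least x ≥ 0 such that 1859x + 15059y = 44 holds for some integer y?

1045

gcd(1859, 15059) = 11 (Euclid: 15059 = 8·1859 + 187; 1859 = 9·187 + 176; 187 = 1·176 + 11; 176 = 16·11 + 0), and 11 | 44.
Extended Euclid: 1859·(-81) + 15059·(10) = 11. Scale by 4: x₀ = -324.
General solution x = x₀ + 1369t; reducing mod 1369 gives x = 1045 (and y = -129).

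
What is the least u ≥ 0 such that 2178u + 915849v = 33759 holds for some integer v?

436

gcd(2178, 915849) = 1089 (Euclid: 915849 = 420·2178 + 1089; 2178 = 2·1089 + 0), and 1089 | 33759.
Extended Euclid: 2178·(-420) + 915849·(1) = 1089. Scale by 31: u₀ = -13020.
General solution u = u₀ + 841t; reducing mod 841 gives u = 436 (and v = -1).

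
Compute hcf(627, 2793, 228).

57

627 = 3 · 11 · 19; 2793 = 3 · 7² · 19; 228 = 2² · 3 · 19
gcd takes min exponent of each prime: 3 · 19 = 57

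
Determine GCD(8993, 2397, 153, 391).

17

8993 = 17 · 23²; 2397 = 3 · 17 · 47; 153 = 3² · 17; 391 = 17 · 23
gcd takes min exponent of each prime: 17 = 17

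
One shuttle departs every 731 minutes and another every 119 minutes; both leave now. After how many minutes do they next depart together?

731 = 17 · 43; 119 = 7 · 17
max exponents: 7 · 17 · 43 = 5117

5117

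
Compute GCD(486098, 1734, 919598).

486098 = 2 · 17² · 29²; 1734 = 2 · 3 · 17²; 919598 = 2 · 17² · 37 · 43
gcd takes min exponent of each prime: 2 · 17² = 578

578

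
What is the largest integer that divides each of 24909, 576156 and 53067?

1083

gcd(24909, 576156): 576156 = 23·24909 + 3249; 24909 = 7·3249 + 2166; 3249 = 1·2166 + 1083; 2166 = 2·1083 + 0 → 1083
gcd(1083, 53067): 53067 = 49·1083 + 0 → 1083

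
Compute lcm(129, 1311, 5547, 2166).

92113482

lcm(129, 1311) = 129·1311/gcd = 169119/3 = 56373
lcm(56373, 5547) = 56373·5547/gcd = 312701031/129 = 2424039
lcm(2424039, 2166) = 2424039·2166/gcd = 5250468474/57 = 92113482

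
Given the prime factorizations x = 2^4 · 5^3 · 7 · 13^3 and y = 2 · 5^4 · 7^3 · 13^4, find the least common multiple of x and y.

97964230000

max exponent per prime: 2^4 · 5^4 · 7^3 · 13^4 = 97964230000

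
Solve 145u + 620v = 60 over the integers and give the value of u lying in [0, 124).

56

Euclid: 620 = 4·145 + 40; 145 = 3·40 + 25; 40 = 1·25 + 15; 25 = 1·15 + 10; 15 = 1·10 + 5; 10 = 2·5 + 0 → gcd = 5; 60 = 5·12.
Back-substitution yields 145·(-47) + 620·(11) = 5, so one solution is u = -47·12 = -564, v = 11·12 = 132.
Solutions in u differ by 620/5 = 124; the one in [0, 124) is -564 mod 124 = 56.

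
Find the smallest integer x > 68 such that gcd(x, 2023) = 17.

Multiples of 17 above 68: 17·5, 17·6, … . Need the cofactor coprime to 2023/17 = 119.
Checking s = 5, 6, … the first with gcd(s, 119) = 1 is s = 5, giving 85.

85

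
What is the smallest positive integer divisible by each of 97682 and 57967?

gcd first: 97682 = 1·57967 + 39715; 57967 = 1·39715 + 18252; 39715 = 2·18252 + 3211; 18252 = 5·3211 + 2197; 3211 = 1·2197 + 1014; 2197 = 2·1014 + 169; 1014 = 6·169 + 0 → gcd = 169
lcm = 97682·57967/gcd = 5662332494/169 = 33504926

33504926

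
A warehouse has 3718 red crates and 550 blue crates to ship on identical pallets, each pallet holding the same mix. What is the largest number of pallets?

Euclid: 3718 = 6·550 + 418; 550 = 1·418 + 132; 418 = 3·132 + 22; 132 = 6·22 + 0. Last nonzero remainder: 22.

22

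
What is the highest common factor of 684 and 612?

36

684 = 2² · 3² · 19
612 = 2² · 3² · 17
Common: 2² · 3² = 36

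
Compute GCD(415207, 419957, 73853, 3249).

gcd(415207, 419957): 419957 = 1·415207 + 4750; 415207 = 87·4750 + 1957; 4750 = 2·1957 + 836; 1957 = 2·836 + 285; 836 = 2·285 + 266; 285 = 1·266 + 19; 266 = 14·19 + 0 → 19
gcd(19, 73853): 73853 = 3887·19 + 0 → 19
gcd(19, 3249): 3249 = 171·19 + 0 → 19

19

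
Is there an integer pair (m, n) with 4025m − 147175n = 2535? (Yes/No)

By Bézout, 4025m − 147175n = 2535 has integer solutions iff gcd(4025, 147175) | 2535.
Euclid: 147175 = 36·4025 + 2275; 4025 = 1·2275 + 1750; 2275 = 1·1750 + 525; 1750 = 3·525 + 175; 525 = 3·175 + 0. gcd = 175; 2535 mod 175 = 85. No.

No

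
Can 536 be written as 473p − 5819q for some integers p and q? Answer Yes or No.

By Bézout, 473p − 5819q = 536 has integer solutions iff gcd(473, 5819) | 536.
Euclid: 5819 = 12·473 + 143; 473 = 3·143 + 44; 143 = 3·44 + 11; 44 = 4·11 + 0. gcd = 11; 536 mod 11 = 8. No.

No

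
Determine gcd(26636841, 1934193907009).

14161

Euclid: 1934193907009 = 72613·26636841 + 12971476; 26636841 = 2·12971476 + 693889; 12971476 = 18·693889 + 481474; 693889 = 1·481474 + 212415; 481474 = 2·212415 + 56644; 212415 = 3·56644 + 42483; 56644 = 1·42483 + 14161; 42483 = 3·14161 + 0. Last nonzero remainder: 14161.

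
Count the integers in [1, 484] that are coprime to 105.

222

105 = 3·5·7. Inclusion–exclusion on these primes:
484 − ⌊484/3⌋ − ⌊484/5⌋ − ⌊484/7⌋ + ⌊484/15⌋ + ⌊484/21⌋ + ⌊484/35⌋ − ⌊484/105⌋ = 222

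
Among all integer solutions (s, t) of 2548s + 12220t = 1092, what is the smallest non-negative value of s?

34

gcd(2548, 12220) = 52 (Euclid: 12220 = 4·2548 + 2028; 2548 = 1·2028 + 520; 2028 = 3·520 + 468; 520 = 1·468 + 52; 468 = 9·52 + 0), and 52 | 1092.
Extended Euclid: 2548·(24) + 12220·(-5) = 52. Scale by 21: s₀ = 504.
General solution s = s₀ + 235k; reducing mod 235 gives s = 34 (and t = -7).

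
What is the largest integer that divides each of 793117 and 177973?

793117 = 13³ · 19²
177973 = 17 · 19² · 29
Common: 19² = 361

361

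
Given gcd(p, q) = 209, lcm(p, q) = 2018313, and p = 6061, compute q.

69597

p·q = gcd·lcm = 209·2018313 = 421827417, so q = 421827417/6061 = 69597.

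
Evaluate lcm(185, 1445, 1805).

185 = 5 · 37; 1445 = 5 · 17²; 1805 = 5 · 19²
lcm takes max exponent of each prime: 5 · 17² · 19² · 37 = 19300865

19300865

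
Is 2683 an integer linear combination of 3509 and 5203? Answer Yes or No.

gcd(3509, 5203): 5203 = 1·3509 + 1694; 3509 = 2·1694 + 121; 1694 = 14·121 + 0 → 121
121 does not divide 2683, so a solution does not exist.

No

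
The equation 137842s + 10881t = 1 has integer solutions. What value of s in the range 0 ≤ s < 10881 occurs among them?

2947

Euclid: 137842 = 12·10881 + 7270; 10881 = 1·7270 + 3611; 7270 = 2·3611 + 48; 3611 = 75·48 + 11; 48 = 4·11 + 4; 11 = 2·4 + 3; 4 = 1·3 + 1; 3 = 3·1 + 0 → gcd = 1; 1 = 1·1.
Back-substitution yields 137842·(2947) + 10881·(-37333) = 1, so one solution is s = 2947·1 = 2947, t = -37333·1 = -37333.
Solutions in s differ by 10881/1 = 10881; the one in [0, 10881) is 2947 mod 10881 = 2947.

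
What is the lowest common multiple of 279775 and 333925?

10351675

gcd first: 333925 = 1·279775 + 54150; 279775 = 5·54150 + 9025; 54150 = 6·9025 + 0 → gcd = 9025
lcm = 279775·333925/gcd = 93423866875/9025 = 10351675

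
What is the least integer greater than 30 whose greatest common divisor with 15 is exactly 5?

35

15 = 5·3. Any t with gcd(t, 15) = 5 is a multiple of 5, say 5s, with s coprime to 3.
Need s > 30/5, so s ≥ 7. First s ≥ 7 with gcd(s, 3) = 1 is s = 7. Thus t = 5·7 = 35.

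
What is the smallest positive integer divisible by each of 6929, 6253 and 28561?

43327037

lcm(6929, 6253) = 6929·6253/gcd = 43327037/169 = 256373
lcm(256373, 28561) = 256373·28561/gcd = 7322269253/169 = 43327037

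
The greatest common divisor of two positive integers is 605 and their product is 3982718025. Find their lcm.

gcd·lcm = product, so lcm = 3982718025/605 = 6583005.

6583005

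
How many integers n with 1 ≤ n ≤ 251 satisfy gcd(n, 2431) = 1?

2431 = 11·13·17. Inclusion–exclusion on these primes:
251 − ⌊251/11⌋ − ⌊251/13⌋ − ⌊251/17⌋ + ⌊251/143⌋ + ⌊251/187⌋ + ⌊251/221⌋ − ⌊251/2431⌋ = 199

199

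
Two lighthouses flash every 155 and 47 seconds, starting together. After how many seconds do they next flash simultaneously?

7285

gcd first: 155 = 3·47 + 14; 47 = 3·14 + 5; 14 = 2·5 + 4; 5 = 1·4 + 1; 4 = 4·1 + 0 → gcd = 1
lcm = 155·47/gcd = 7285/1 = 7285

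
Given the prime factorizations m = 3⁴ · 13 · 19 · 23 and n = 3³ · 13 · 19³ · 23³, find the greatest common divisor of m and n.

153387

min exponent per shared prime: 3³ · 13 · 19 · 23 = 153387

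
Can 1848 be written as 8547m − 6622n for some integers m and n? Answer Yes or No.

Yes

By Bézout, 8547m − 6622n = 1848 has integer solutions iff gcd(8547, 6622) | 1848.
Euclid: 8547 = 1·6622 + 1925; 6622 = 3·1925 + 847; 1925 = 2·847 + 231; 847 = 3·231 + 154; 231 = 1·154 + 77; 154 = 2·77 + 0. gcd = 77; 1848 mod 77 = 0. Yes.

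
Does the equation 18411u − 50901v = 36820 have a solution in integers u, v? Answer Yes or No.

No

gcd(18411, 50901): 50901 = 2·18411 + 14079; 18411 = 1·14079 + 4332; 14079 = 3·4332 + 1083; 4332 = 4·1083 + 0 → 1083
1083 does not divide 36820, so a solution does not exist.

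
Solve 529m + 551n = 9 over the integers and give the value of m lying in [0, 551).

225

gcd(529, 551) = 1 (Euclid: 551 = 1·529 + 22; 529 = 24·22 + 1; 22 = 22·1 + 0), and 1 | 9.
Extended Euclid: 529·(25) + 551·(-24) = 1. Scale by 9: m₀ = 225.
General solution m = m₀ + 551t; reducing mod 551 gives m = 225 (and n = -216).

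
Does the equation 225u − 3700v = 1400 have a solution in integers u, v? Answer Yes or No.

By Bézout, 225u − 3700v = 1400 has integer solutions iff gcd(225, 3700) | 1400.
Euclid: 3700 = 16·225 + 100; 225 = 2·100 + 25; 100 = 4·25 + 0. gcd = 25; 1400 mod 25 = 0. Yes.

Yes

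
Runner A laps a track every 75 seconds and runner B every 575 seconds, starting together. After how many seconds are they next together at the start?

1725

75 = 3 · 5²; 575 = 5² · 23
max exponents: 3 · 5² · 23 = 1725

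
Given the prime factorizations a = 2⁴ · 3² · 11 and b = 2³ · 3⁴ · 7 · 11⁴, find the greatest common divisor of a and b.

min exponent per shared prime: 2³ · 3² · 11 = 792

792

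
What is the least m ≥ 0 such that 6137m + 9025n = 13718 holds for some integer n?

14

Euclid: 9025 = 1·6137 + 2888; 6137 = 2·2888 + 361; 2888 = 8·361 + 0 → gcd = 361; 13718 = 361·38.
Back-substitution yields 6137·(3) + 9025·(-2) = 361, so one solution is m = 3·38 = 114, n = -2·38 = -76.
Solutions in m differ by 9025/361 = 25; the one in [0, 25) is 114 mod 25 = 14.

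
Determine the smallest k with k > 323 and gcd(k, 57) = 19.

361

gcd(k, 57) = 19 forces 19 | k; write k = 19s. Then gcd(19s, 19·3) = 19·gcd(s, 3), so need gcd(s, 3) = 1.
19s > 323 gives s ≥ 18. The least s ≥ 18 coprime to 3 is 19, so k = 19·19 = 361.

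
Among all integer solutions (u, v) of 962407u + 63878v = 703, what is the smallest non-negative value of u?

Reduce mod 63878: 962407u ≡ 703 (mod 63878). With g = gcd(962407, 63878) = 19 dividing 703, divide through: 50653u ≡ 37 (mod 3362).
Since gcd(50653, 3362) = 1, u ≡ 37·(50653)⁻¹ ≡ 1945 (mod 3362). Smallest non-negative: 1945.

1945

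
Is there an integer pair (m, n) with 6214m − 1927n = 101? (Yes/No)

Yes

By Bézout, 6214m − 1927n = 101 has integer solutions iff gcd(6214, 1927) | 101.
Euclid: 6214 = 3·1927 + 433; 1927 = 4·433 + 195; 433 = 2·195 + 43; 195 = 4·43 + 23; 43 = 1·23 + 20; 23 = 1·20 + 3; 20 = 6·3 + 2; 3 = 1·2 + 1; 2 = 2·1 + 0. gcd = 1; 101 mod 1 = 0. Yes.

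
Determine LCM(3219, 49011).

gcd first: 49011 = 15·3219 + 726; 3219 = 4·726 + 315; 726 = 2·315 + 96; 315 = 3·96 + 27; 96 = 3·27 + 15; 27 = 1·15 + 12; 15 = 1·12 + 3; 12 = 4·3 + 0 → gcd = 3
lcm = 3219·49011/gcd = 157766409/3 = 52588803

52588803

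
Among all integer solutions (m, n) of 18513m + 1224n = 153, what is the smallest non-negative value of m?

1

gcd(18513, 1224) = 153 (Euclid: 18513 = 15·1224 + 153; 1224 = 8·153 + 0), and 153 | 153.
Extended Euclid: 18513·(1) + 1224·(-15) = 153. Scale by 1: m₀ = 1.
General solution m = m₀ + 8t; reducing mod 8 gives m = 1 (and n = -15).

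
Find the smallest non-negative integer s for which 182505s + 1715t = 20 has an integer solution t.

Reduce mod 1715: 182505s ≡ 20 (mod 1715). With g = gcd(182505, 1715) = 5 dividing 20, divide through: 36501s ≡ 4 (mod 343).
Since gcd(36501, 343) = 1, s ≡ 4·(36501)⁻¹ ≡ 48 (mod 343). Smallest non-negative: 48.

48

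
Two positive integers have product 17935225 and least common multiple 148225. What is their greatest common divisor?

121

From gcd × lcm = ab: gcd = 17935225 / 148225 = 121.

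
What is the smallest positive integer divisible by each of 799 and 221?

10387

gcd first: 799 = 3·221 + 136; 221 = 1·136 + 85; 136 = 1·85 + 51; 85 = 1·51 + 34; 51 = 1·34 + 17; 34 = 2·17 + 0 → gcd = 17
lcm = 799·221/gcd = 176579/17 = 10387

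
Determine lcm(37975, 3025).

gcd first: 37975 = 12·3025 + 1675; 3025 = 1·1675 + 1350; 1675 = 1·1350 + 325; 1350 = 4·325 + 50; 325 = 6·50 + 25; 50 = 2·25 + 0 → gcd = 25
lcm = 37975·3025/gcd = 114874375/25 = 4594975

4594975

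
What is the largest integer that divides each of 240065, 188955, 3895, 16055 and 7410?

gcd(240065, 188955): 240065 = 1·188955 + 51110; 188955 = 3·51110 + 35625; 51110 = 1·35625 + 15485; 35625 = 2·15485 + 4655; 15485 = 3·4655 + 1520; 4655 = 3·1520 + 95; 1520 = 16·95 + 0 → 95
gcd(95, 3895): 3895 = 41·95 + 0 → 95
gcd(95, 16055): 16055 = 169·95 + 0 → 95
gcd(95, 7410): 7410 = 78·95 + 0 → 95

95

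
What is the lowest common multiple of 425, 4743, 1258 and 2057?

1061720550

425 = 5² · 17; 4743 = 3² · 17 · 31; 1258 = 2 · 17 · 37; 2057 = 11² · 17
lcm takes max exponent of each prime: 2 · 3² · 5² · 11² · 17 · 31 · 37 = 1061720550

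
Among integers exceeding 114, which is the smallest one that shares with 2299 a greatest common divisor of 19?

gcd(m, 2299) = 19 forces 19 | m; write m = 19s. Then gcd(19s, 19·121) = 19·gcd(s, 121), so need gcd(s, 121) = 1.
19s > 114 gives s ≥ 7. The least s ≥ 7 coprime to 121 is 7, so m = 19·7 = 133.

133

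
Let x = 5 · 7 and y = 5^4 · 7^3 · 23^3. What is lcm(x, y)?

2608300625

max exponent per prime: 5^4 · 7^3 · 23^3 = 2608300625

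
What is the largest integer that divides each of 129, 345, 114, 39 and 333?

3

gcd(129, 345): 345 = 2·129 + 87; 129 = 1·87 + 42; 87 = 2·42 + 3; 42 = 14·3 + 0 → 3
gcd(3, 114): 114 = 38·3 + 0 → 3
gcd(3, 39): 39 = 13·3 + 0 → 3
gcd(3, 333): 333 = 111·3 + 0 → 3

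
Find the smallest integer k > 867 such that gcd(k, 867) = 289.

gcd(k, 867) = 289 forces 289 | k; write k = 289s. Then gcd(289s, 289·3) = 289·gcd(s, 3), so need gcd(s, 3) = 1.
289s > 867 gives s ≥ 4. The least s ≥ 4 coprime to 3 is 4, so k = 289·4 = 1156.

1156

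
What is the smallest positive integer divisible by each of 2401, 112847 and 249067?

573601301

2401 = 7⁴; 112847 = 7⁴ · 47; 249067 = 7² · 13 · 17 · 23
lcm takes max exponent of each prime: 7⁴ · 13 · 17 · 23 · 47 = 573601301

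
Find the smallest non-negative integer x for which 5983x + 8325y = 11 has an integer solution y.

gcd(5983, 8325) = 1 (Euclid: 8325 = 1·5983 + 2342; 5983 = 2·2342 + 1299; 2342 = 1·1299 + 1043; 1299 = 1·1043 + 256; 1043 = 4·256 + 19; 256 = 13·19 + 9; 19 = 2·9 + 1; 9 = 9·1 + 0), and 1 | 11.
Extended Euclid: 5983·(-878) + 8325·(631) = 1. Scale by 11: x₀ = -9658.
General solution x = x₀ + 8325t; reducing mod 8325 gives x = 6992 (and y = -5025).

6992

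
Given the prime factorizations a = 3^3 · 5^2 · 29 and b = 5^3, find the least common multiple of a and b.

max exponent per prime: 3^3 · 5^3 · 29 = 97875

97875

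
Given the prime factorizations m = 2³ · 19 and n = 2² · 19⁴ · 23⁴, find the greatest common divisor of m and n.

min exponent per shared prime: 2² · 19 = 76

76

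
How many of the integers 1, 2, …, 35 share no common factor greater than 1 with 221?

31

221 = 13·17. Inclusion–exclusion on these primes:
35 − ⌊35/13⌋ − ⌊35/17⌋ + ⌊35/221⌋ = 31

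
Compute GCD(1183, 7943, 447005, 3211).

169

1183 = 7 · 13²; 7943 = 13² · 47; 447005 = 5 · 13² · 23²; 3211 = 13² · 19
gcd takes min exponent of each prime: 13² = 169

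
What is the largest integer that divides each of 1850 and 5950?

50

1850 = 2 · 5² · 37
5950 = 2 · 5² · 7 · 17
Common: 2 · 5² = 50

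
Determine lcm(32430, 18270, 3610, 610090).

1204919818830

32430 = 2 · 3 · 5 · 23 · 47; 18270 = 2 · 3² · 5 · 7 · 29; 3610 = 2 · 5 · 19²; 610090 = 2 · 5 · 13² · 19²
lcm takes max exponent of each prime: 2 · 3² · 5 · 7 · 13² · 19² · 23 · 29 · 47 = 1204919818830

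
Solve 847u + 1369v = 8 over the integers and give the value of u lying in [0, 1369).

Reduce mod 1369: 847u ≡ 8 (mod 1369). With g = gcd(847, 1369) = 1 dividing 8, divide through: 847u ≡ 8 (mod 1369).
Since gcd(847, 1369) = 1, u ≡ 8·(847)⁻¹ ≡ 257 (mod 1369). Smallest non-negative: 257.

257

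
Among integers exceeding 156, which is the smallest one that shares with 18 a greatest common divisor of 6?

168

gcd(t, 18) = 6 forces 6 | t; write t = 6s. Then gcd(6s, 6·3) = 6·gcd(s, 3), so need gcd(s, 3) = 1.
6s > 156 gives s ≥ 27. The least s ≥ 27 coprime to 3 is 28, so t = 6·28 = 168.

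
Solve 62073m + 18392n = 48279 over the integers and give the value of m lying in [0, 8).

7

Euclid: 62073 = 3·18392 + 6897; 18392 = 2·6897 + 4598; 6897 = 1·4598 + 2299; 4598 = 2·2299 + 0 → gcd = 2299; 48279 = 2299·21.
Back-substitution yields 62073·(3) + 18392·(-10) = 2299, so one solution is m = 3·21 = 63, n = -10·21 = -210.
Solutions in m differ by 18392/2299 = 8; the one in [0, 8) is 63 mod 8 = 7.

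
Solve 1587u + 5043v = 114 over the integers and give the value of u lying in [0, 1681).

1036

Euclid: 5043 = 3·1587 + 282; 1587 = 5·282 + 177; 282 = 1·177 + 105; 177 = 1·105 + 72; 105 = 1·72 + 33; 72 = 2·33 + 6; 33 = 5·6 + 3; 6 = 2·3 + 0 → gcd = 3; 114 = 3·38.
Back-substitution yields 1587·(-769) + 5043·(242) = 3, so one solution is u = -769·38 = -29222, v = 242·38 = 9196.
Solutions in u differ by 5043/3 = 1681; the one in [0, 1681) is -29222 mod 1681 = 1036.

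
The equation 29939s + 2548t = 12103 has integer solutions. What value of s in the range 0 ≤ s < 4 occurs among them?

Euclid: 29939 = 11·2548 + 1911; 2548 = 1·1911 + 637; 1911 = 3·637 + 0 → gcd = 637; 12103 = 637·19.
Back-substitution yields 29939·(-1) + 2548·(12) = 637, so one solution is s = -1·19 = -19, t = 12·19 = 228.
Solutions in s differ by 2548/637 = 4; the one in [0, 4) is -19 mod 4 = 1.

1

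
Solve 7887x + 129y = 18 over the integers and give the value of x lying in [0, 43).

gcd(7887, 129) = 3 (Euclid: 7887 = 61·129 + 18; 129 = 7·18 + 3; 18 = 6·3 + 0), and 3 | 18.
Extended Euclid: 7887·(-7) + 129·(428) = 3. Scale by 6: x₀ = -42.
General solution x = x₀ + 43t; reducing mod 43 gives x = 1 (and y = -61).

1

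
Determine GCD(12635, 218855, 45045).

gcd(12635, 218855): 218855 = 17·12635 + 4060; 12635 = 3·4060 + 455; 4060 = 8·455 + 420; 455 = 1·420 + 35; 420 = 12·35 + 0 → 35
gcd(35, 45045): 45045 = 1287·35 + 0 → 35

35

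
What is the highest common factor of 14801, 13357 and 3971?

gcd(14801, 13357): 14801 = 1·13357 + 1444; 13357 = 9·1444 + 361; 1444 = 4·361 + 0 → 361
gcd(361, 3971): 3971 = 11·361 + 0 → 361

361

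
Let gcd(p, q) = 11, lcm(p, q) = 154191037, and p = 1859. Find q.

912373

Using pq = gcd(p,q)·lcm(p,q) = 11·154191037 = 1696101407, we get q = 1696101407/1859 = 912373.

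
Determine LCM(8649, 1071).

8649 = 3² · 31²; 1071 = 3² · 7 · 17
max exponents: 3² · 7 · 17 · 31² = 1029231

1029231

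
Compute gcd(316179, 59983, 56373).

19

316179 = 3² · 19 · 43²; 59983 = 7 · 11 · 19 · 41; 56373 = 3 · 19 · 23 · 43
gcd takes min exponent of each prime: 19 = 19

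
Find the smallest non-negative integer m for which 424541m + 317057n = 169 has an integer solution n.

9932

Reduce mod 317057: 424541m ≡ 169 (mod 317057). With g = gcd(424541, 317057) = 13 dividing 169, divide through: 32657m ≡ 13 (mod 24389).
Since gcd(32657, 24389) = 1, m ≡ 13·(32657)⁻¹ ≡ 9932 (mod 24389). Smallest non-negative: 9932.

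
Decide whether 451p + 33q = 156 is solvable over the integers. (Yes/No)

gcd(451, 33): 451 = 13·33 + 22; 33 = 1·22 + 11; 22 = 2·11 + 0 → 11
11 does not divide 156, so a solution does not exist.

No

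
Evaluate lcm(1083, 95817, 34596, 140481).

327699579722724

1083 = 3 · 19²; 95817 = 3 · 19 · 41²; 34596 = 2² · 3² · 31²; 140481 = 3³ · 11² · 43
lcm takes max exponent of each prime: 2² · 3³ · 11² · 19² · 31² · 41² · 43 = 327699579722724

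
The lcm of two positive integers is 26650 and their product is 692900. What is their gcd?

26

From gcd × lcm = uv: gcd = 692900 / 26650 = 26.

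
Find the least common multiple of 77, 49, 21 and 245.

lcm(77, 49) = 77·49/gcd = 3773/7 = 539
lcm(539, 21) = 539·21/gcd = 11319/7 = 1617
lcm(1617, 245) = 1617·245/gcd = 396165/49 = 8085

8085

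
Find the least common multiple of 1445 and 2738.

gcd first: 2738 = 1·1445 + 1293; 1445 = 1·1293 + 152; 1293 = 8·152 + 77; 152 = 1·77 + 75; 77 = 1·75 + 2; 75 = 37·2 + 1; 2 = 2·1 + 0 → gcd = 1
lcm = 1445·2738/gcd = 3956410/1 = 3956410

3956410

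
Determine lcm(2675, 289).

773075

gcd first: 2675 = 9·289 + 74; 289 = 3·74 + 67; 74 = 1·67 + 7; 67 = 9·7 + 4; 7 = 1·4 + 3; 4 = 1·3 + 1; 3 = 3·1 + 0 → gcd = 1
lcm = 2675·289/gcd = 773075/1 = 773075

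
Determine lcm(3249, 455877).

164571597

gcd first: 455877 = 140·3249 + 1017; 3249 = 3·1017 + 198; 1017 = 5·198 + 27; 198 = 7·27 + 9; 27 = 3·9 + 0 → gcd = 9
lcm = 3249·455877/gcd = 1481144373/9 = 164571597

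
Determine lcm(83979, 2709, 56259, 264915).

315346603635

83979 = 3² · 7 · 31 · 43; 2709 = 3² · 7 · 43; 56259 = 3² · 7 · 19 · 47; 264915 = 3² · 5 · 7 · 29²
lcm takes max exponent of each prime: 3² · 5 · 7 · 19 · 29² · 31 · 43 · 47 = 315346603635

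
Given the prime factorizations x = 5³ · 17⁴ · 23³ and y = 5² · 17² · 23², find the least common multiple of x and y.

127025000875

max exponent per prime: 5³ · 17⁴ · 23³ = 127025000875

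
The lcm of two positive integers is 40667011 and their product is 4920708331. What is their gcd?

From gcd × lcm = uv: gcd = 4920708331 / 40667011 = 121.

121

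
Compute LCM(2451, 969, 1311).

958341

lcm(2451, 969) = 2451·969/gcd = 2375019/57 = 41667
lcm(41667, 1311) = 41667·1311/gcd = 54625437/57 = 958341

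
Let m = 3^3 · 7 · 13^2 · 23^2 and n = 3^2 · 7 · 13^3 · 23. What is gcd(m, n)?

244881

min exponent per shared prime: 3^2 · 7 · 13^2 · 23 = 244881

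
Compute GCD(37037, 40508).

13

37037 = 7 · 11 · 13 · 37
40508 = 2² · 13 · 19 · 41
Common: 13 = 13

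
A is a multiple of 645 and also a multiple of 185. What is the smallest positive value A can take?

gcd first: 645 = 3·185 + 90; 185 = 2·90 + 5; 90 = 18·5 + 0 → gcd = 5
lcm = 645·185/gcd = 119325/5 = 23865

23865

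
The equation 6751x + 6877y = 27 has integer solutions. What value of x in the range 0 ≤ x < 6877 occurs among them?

491

Reduce mod 6877: 6751x ≡ 27 (mod 6877). With g = gcd(6751, 6877) = 1 dividing 27, divide through: 6751x ≡ 27 (mod 6877).
Since gcd(6751, 6877) = 1, x ≡ 27·(6751)⁻¹ ≡ 491 (mod 6877). Smallest non-negative: 491.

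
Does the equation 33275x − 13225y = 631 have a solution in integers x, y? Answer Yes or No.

No

By Bézout, 33275x − 13225y = 631 has integer solutions iff gcd(33275, 13225) | 631.
Euclid: 33275 = 2·13225 + 6825; 13225 = 1·6825 + 6400; 6825 = 1·6400 + 425; 6400 = 15·425 + 25; 425 = 17·25 + 0. gcd = 25; 631 mod 25 = 6. No.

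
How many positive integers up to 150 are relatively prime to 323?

135

Prime factors of 323: 17, 19. Count integers ≤ 150 divisible by none of them.
By inclusion–exclusion: 150 − ⌊150/17⌋ − ⌊150/19⌋ + ⌊150/323⌋ = 135.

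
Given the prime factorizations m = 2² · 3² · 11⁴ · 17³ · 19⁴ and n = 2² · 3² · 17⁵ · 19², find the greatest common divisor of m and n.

min exponent per shared prime: 2² · 3² · 17³ · 19² = 63849348

63849348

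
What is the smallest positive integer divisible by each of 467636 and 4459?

160399148

467636 = 2² · 13 · 17 · 23²; 4459 = 7³ · 13
max exponents: 2² · 7³ · 13 · 17 · 23² = 160399148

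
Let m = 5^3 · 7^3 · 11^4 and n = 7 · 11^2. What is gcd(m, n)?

847

min exponent per shared prime: 7 · 11^2 = 847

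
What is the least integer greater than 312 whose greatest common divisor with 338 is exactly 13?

325

Multiples of 13 above 312: 13·25, 13·26, … . Need the cofactor coprime to 338/13 = 26.
Checking s = 25, 26, … the first with gcd(s, 26) = 1 is s = 25, giving 325.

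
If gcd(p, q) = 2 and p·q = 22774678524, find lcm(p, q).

gcd·lcm = product, so lcm = 22774678524/2 = 11387339262.

11387339262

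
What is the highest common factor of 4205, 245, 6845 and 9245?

gcd(4205, 245): 4205 = 17·245 + 40; 245 = 6·40 + 5; 40 = 8·5 + 0 → 5
gcd(5, 6845): 6845 = 1369·5 + 0 → 5
gcd(5, 9245): 9245 = 1849·5 + 0 → 5

5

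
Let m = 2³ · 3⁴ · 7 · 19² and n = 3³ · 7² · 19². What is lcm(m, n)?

11462472

max exponent per prime: 2³ · 3⁴ · 7² · 19² = 11462472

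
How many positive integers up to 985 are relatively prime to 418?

424

418 = 2·11·19. Inclusion–exclusion on these primes:
985 − ⌊985/2⌋ − ⌊985/11⌋ − ⌊985/19⌋ + ⌊985/22⌋ + ⌊985/38⌋ + ⌊985/209⌋ − ⌊985/418⌋ = 424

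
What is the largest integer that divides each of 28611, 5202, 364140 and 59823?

2601

gcd(28611, 5202): 28611 = 5·5202 + 2601; 5202 = 2·2601 + 0 → 2601
gcd(2601, 364140): 364140 = 140·2601 + 0 → 2601
gcd(2601, 59823): 59823 = 23·2601 + 0 → 2601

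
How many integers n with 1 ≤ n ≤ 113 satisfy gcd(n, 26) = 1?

53

26 = 2·13. Inclusion–exclusion on these primes:
113 − ⌊113/2⌋ − ⌊113/13⌋ + ⌊113/26⌋ = 53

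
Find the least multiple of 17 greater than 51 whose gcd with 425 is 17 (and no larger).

68

425 = 17·25. Any t with gcd(t, 425) = 17 is a multiple of 17, say 17s, with s coprime to 25.
Need s > 51/17, so s ≥ 4. First s ≥ 4 with gcd(s, 25) = 1 is s = 4. Thus t = 17·4 = 68.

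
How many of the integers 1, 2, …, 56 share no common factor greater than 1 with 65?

65 = 5·13. Inclusion–exclusion on these primes:
56 − ⌊56/5⌋ − ⌊56/13⌋ + ⌊56/65⌋ = 41

41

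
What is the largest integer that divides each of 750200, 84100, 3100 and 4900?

100

750200 = 2³ · 5² · 11² · 31; 84100 = 2² · 5² · 29²; 3100 = 2² · 5² · 31; 4900 = 2² · 5² · 7²
gcd takes min exponent of each prime: 2² · 5² = 100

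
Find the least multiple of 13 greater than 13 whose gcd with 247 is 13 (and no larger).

26

247 = 13·19. Any k with gcd(k, 247) = 13 is a multiple of 13, say 13s, with s coprime to 19.
Need s > 13/13, so s ≥ 2. First s ≥ 2 with gcd(s, 19) = 1 is s = 2. Thus k = 13·2 = 26.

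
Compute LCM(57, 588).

11172

57 = 3 · 19; 588 = 2² · 3 · 7²
max exponents: 2² · 3 · 7² · 19 = 11172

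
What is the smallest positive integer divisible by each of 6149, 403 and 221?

3240523

6149 = 11 · 13 · 43; 403 = 13 · 31; 221 = 13 · 17
lcm takes max exponent of each prime: 11 · 13 · 17 · 31 · 43 = 3240523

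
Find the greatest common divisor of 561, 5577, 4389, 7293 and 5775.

33

gcd(561, 5577): 5577 = 9·561 + 528; 561 = 1·528 + 33; 528 = 16·33 + 0 → 33
gcd(33, 4389): 4389 = 133·33 + 0 → 33
gcd(33, 7293): 7293 = 221·33 + 0 → 33
gcd(33, 5775): 5775 = 175·33 + 0 → 33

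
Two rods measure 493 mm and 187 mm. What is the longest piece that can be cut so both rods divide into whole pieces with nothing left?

Euclid: 493 = 2·187 + 119; 187 = 1·119 + 68; 119 = 1·68 + 51; 68 = 1·51 + 17; 51 = 3·17 + 0. Last nonzero remainder: 17.

17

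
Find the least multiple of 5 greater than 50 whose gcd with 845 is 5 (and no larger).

845 = 5·169. Any a with gcd(a, 845) = 5 is a multiple of 5, say 5s, with s coprime to 169.
Need s > 50/5, so s ≥ 11. First s ≥ 11 with gcd(s, 169) = 1 is s = 11. Thus a = 5·11 = 55.

55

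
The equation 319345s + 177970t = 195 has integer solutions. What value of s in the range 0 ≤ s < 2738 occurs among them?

1031

gcd(319345, 177970) = 65 (Euclid: 319345 = 1·177970 + 141375; 177970 = 1·141375 + 36595; 141375 = 3·36595 + 31590; 36595 = 1·31590 + 5005; 31590 = 6·5005 + 1560; 5005 = 3·1560 + 325; 1560 = 4·325 + 260; 325 = 1·260 + 65; 260 = 4·65 + 0), and 65 | 195.
Extended Euclid: 319345·(-569) + 177970·(1021) = 65. Scale by 3: s₀ = -1707.
General solution s = s₀ + 2738k; reducing mod 2738 gives s = 1031 (and t = -1850).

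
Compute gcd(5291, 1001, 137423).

5291 = 11 · 13 · 37; 1001 = 7 · 11 · 13; 137423 = 11 · 13 · 31²
gcd takes min exponent of each prime: 11 · 13 = 143

143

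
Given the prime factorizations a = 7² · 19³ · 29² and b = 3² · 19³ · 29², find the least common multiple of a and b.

2543872779

max exponent per prime: 3² · 7² · 19³ · 29² = 2543872779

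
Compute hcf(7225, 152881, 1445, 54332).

289

gcd(7225, 152881): 152881 = 21·7225 + 1156; 7225 = 6·1156 + 289; 1156 = 4·289 + 0 → 289
gcd(289, 1445): 1445 = 5·289 + 0 → 289
gcd(289, 54332): 54332 = 188·289 + 0 → 289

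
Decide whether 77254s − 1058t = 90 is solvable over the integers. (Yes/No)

Yes

gcd(77254, 1058): 77254 = 73·1058 + 20; 1058 = 52·20 + 18; 20 = 1·18 + 2; 18 = 9·2 + 0 → 2
2 divides 90, so a solution exists.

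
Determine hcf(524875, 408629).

221

Euclid: 524875 = 1·408629 + 116246; 408629 = 3·116246 + 59891; 116246 = 1·59891 + 56355; 59891 = 1·56355 + 3536; 56355 = 15·3536 + 3315; 3536 = 1·3315 + 221; 3315 = 15·221 + 0. Last nonzero remainder: 221.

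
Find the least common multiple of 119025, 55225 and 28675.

lcm(119025, 55225) = 119025·55225/gcd = 6573155625/25 = 262926225
lcm(262926225, 28675) = 262926225·28675/gcd = 7539409501875/25 = 301576380075

301576380075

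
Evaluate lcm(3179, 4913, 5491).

3179 = 11 · 17²; 4913 = 17³; 5491 = 17² · 19
lcm takes max exponent of each prime: 11 · 17³ · 19 = 1026817

1026817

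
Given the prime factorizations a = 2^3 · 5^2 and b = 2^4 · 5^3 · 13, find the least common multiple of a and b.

26000

max exponent per prime: 2^4 · 5^3 · 13 = 26000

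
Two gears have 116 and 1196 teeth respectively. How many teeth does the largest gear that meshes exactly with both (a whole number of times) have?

Euclid: 1196 = 10·116 + 36; 116 = 3·36 + 8; 36 = 4·8 + 4; 8 = 2·4 + 0. Last nonzero remainder: 4.

4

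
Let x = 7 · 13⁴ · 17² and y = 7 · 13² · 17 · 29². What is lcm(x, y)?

max exponent per prime: 7 · 13⁴ · 17² · 29² = 48592057423

48592057423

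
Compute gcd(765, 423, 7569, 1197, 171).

9

gcd(765, 423): 765 = 1·423 + 342; 423 = 1·342 + 81; 342 = 4·81 + 18; 81 = 4·18 + 9; 18 = 2·9 + 0 → 9
gcd(9, 7569): 7569 = 841·9 + 0 → 9
gcd(9, 1197): 1197 = 133·9 + 0 → 9
gcd(9, 171): 171 = 19·9 + 0 → 9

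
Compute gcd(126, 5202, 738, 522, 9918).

18

gcd(126, 5202): 5202 = 41·126 + 36; 126 = 3·36 + 18; 36 = 2·18 + 0 → 18
gcd(18, 738): 738 = 41·18 + 0 → 18
gcd(18, 522): 522 = 29·18 + 0 → 18
gcd(18, 9918): 9918 = 551·18 + 0 → 18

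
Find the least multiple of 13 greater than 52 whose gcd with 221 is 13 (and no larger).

gcd(a, 221) = 13 forces 13 | a; write a = 13s. Then gcd(13s, 13·17) = 13·gcd(s, 17), so need gcd(s, 17) = 1.
13s > 52 gives s ≥ 5. The least s ≥ 5 coprime to 17 is 5, so a = 13·5 = 65.

65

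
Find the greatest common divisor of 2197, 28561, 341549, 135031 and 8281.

169

gcd(2197, 28561): 28561 = 13·2197 + 0 → 2197
gcd(2197, 341549): 341549 = 155·2197 + 1014; 2197 = 2·1014 + 169; 1014 = 6·169 + 0 → 169
gcd(169, 135031): 135031 = 799·169 + 0 → 169
gcd(169, 8281): 8281 = 49·169 + 0 → 169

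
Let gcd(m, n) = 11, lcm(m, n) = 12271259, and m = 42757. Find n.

Using mn = gcd(m,n)·lcm(m,n) = 11·12271259 = 134983849, we get n = 134983849/42757 = 3157.

3157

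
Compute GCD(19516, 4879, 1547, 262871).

19516 = 2² · 7 · 17 · 41; 4879 = 7 · 17 · 41; 1547 = 7 · 13 · 17; 262871 = 7 · 17 · 47²
gcd takes min exponent of each prime: 7 · 17 = 119

119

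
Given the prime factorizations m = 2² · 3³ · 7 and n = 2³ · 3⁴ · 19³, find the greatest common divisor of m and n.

108

min exponent per shared prime: 2² · 3³ = 108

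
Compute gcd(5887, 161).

Euclid: 5887 = 36·161 + 91; 161 = 1·91 + 70; 91 = 1·70 + 21; 70 = 3·21 + 7; 21 = 3·7 + 0. Last nonzero remainder: 7.

7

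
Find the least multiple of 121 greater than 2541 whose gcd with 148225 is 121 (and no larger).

148225 = 121·1225. Any x with gcd(x, 148225) = 121 is a multiple of 121, say 121s, with s coprime to 1225.
Need s > 2541/121, so s ≥ 22. First s ≥ 22 with gcd(s, 1225) = 1 is s = 22. Thus x = 121·22 = 2662.

2662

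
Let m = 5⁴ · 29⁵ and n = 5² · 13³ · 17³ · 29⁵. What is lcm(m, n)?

138371557035180625

max exponent per prime: 5⁴ · 13³ · 17³ · 29⁵ = 138371557035180625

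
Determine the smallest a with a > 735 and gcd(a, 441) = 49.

441 = 49·9. Any a with gcd(a, 441) = 49 is a multiple of 49, say 49s, with s coprime to 9.
Need s > 735/49, so s ≥ 16. First s ≥ 16 with gcd(s, 9) = 1 is s = 16. Thus a = 49·16 = 784.

784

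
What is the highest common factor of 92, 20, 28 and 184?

92 = 2² · 23; 20 = 2² · 5; 28 = 2² · 7; 184 = 2³ · 23
gcd takes min exponent of each prime: 2² = 4

4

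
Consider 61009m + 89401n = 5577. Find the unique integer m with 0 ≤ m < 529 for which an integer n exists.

gcd(61009, 89401) = 169 (Euclid: 89401 = 1·61009 + 28392; 61009 = 2·28392 + 4225; 28392 = 6·4225 + 3042; 4225 = 1·3042 + 1183; 3042 = 2·1183 + 676; 1183 = 1·676 + 507; 676 = 1·507 + 169; 507 = 3·169 + 0), and 169 | 5577.
Extended Euclid: 61009·(-148) + 89401·(101) = 169. Scale by 33: m₀ = -4884.
General solution m = m₀ + 529t; reducing mod 529 gives m = 406 (and n = -277).

406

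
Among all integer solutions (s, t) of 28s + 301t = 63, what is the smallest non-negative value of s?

13

gcd(28, 301) = 7 (Euclid: 301 = 10·28 + 21; 28 = 1·21 + 7; 21 = 3·7 + 0), and 7 | 63.
Extended Euclid: 28·(11) + 301·(-1) = 7. Scale by 9: s₀ = 99.
General solution s = s₀ + 43k; reducing mod 43 gives s = 13 (and t = -1).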